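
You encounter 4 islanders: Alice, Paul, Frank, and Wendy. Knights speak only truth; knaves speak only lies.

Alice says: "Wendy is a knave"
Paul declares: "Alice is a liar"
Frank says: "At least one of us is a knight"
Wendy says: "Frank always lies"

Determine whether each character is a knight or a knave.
Alice is a knight.
Paul is a knave.
Frank is a knight.
Wendy is a knave.

Verification:
- Alice (knight) says "Wendy is a knave" - this is TRUE because Wendy is a knave.
- Paul (knave) says "Alice is a liar" - this is FALSE (a lie) because Alice is a knight.
- Frank (knight) says "At least one of us is a knight" - this is TRUE because Alice and Frank are knights.
- Wendy (knave) says "Frank always lies" - this is FALSE (a lie) because Frank is a knight.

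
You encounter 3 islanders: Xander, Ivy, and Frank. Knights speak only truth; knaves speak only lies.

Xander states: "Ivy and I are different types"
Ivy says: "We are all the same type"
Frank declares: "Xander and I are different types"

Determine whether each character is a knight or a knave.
Xander is a knave.
Ivy is a knave.
Frank is a knight.

Verification:
- Xander (knave) says "Ivy and I are different types" - this is FALSE (a lie) because Xander is a knave and Ivy is a knave.
- Ivy (knave) says "We are all the same type" - this is FALSE (a lie) because Frank is a knight and Xander and Ivy are knaves.
- Frank (knight) says "Xander and I are different types" - this is TRUE because Frank is a knight and Xander is a knave.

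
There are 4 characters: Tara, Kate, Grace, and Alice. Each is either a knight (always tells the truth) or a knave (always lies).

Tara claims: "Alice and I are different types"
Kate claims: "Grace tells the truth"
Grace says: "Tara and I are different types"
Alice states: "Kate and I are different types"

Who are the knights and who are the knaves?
Tara is a knave.
Kate is a knave.
Grace is a knave.
Alice is a knave.

Verification:
- Tara (knave) says "Alice and I are different types" - this is FALSE (a lie) because Tara is a knave and Alice is a knave.
- Kate (knave) says "Grace tells the truth" - this is FALSE (a lie) because Grace is a knave.
- Grace (knave) says "Tara and I are different types" - this is FALSE (a lie) because Grace is a knave and Tara is a knave.
- Alice (knave) says "Kate and I are different types" - this is FALSE (a lie) because Alice is a knave and Kate is a knave.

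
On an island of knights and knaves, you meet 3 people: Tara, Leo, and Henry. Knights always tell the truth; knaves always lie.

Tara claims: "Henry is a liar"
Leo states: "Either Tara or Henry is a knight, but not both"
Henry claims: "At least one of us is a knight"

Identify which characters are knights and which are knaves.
Tara is a knave.
Leo is a knight.
Henry is a knight.

Verification:
- Tara (knave) says "Henry is a liar" - this is FALSE (a lie) because Henry is a knight.
- Leo (knight) says "Either Tara or Henry is a knight, but not both" - this is TRUE because Tara is a knave and Henry is a knight.
- Henry (knight) says "At least one of us is a knight" - this is TRUE because Leo and Henry are knights.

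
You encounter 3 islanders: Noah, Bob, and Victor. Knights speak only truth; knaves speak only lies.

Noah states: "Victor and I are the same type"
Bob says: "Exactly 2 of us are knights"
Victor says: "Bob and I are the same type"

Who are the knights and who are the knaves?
Noah is a knave.
Bob is a knight.
Victor is a knight.

Verification:
- Noah (knave) says "Victor and I are the same type" - this is FALSE (a lie) because Noah is a knave and Victor is a knight.
- Bob (knight) says "Exactly 2 of us are knights" - this is TRUE because there are 2 knights.
- Victor (knight) says "Bob and I are the same type" - this is TRUE because Victor is a knight and Bob is a knight.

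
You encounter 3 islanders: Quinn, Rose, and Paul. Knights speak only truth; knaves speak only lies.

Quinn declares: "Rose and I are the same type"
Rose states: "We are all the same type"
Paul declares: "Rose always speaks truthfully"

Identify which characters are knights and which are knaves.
Quinn is a knight.
Rose is a knight.
Paul is a knight.

Verification:
- Quinn (knight) says "Rose and I are the same type" - this is TRUE because Quinn is a knight and Rose is a knight.
- Rose (knight) says "We are all the same type" - this is TRUE because Quinn, Rose, and Paul are knights.
- Paul (knight) says "Rose always speaks truthfully" - this is TRUE because Rose is a knight.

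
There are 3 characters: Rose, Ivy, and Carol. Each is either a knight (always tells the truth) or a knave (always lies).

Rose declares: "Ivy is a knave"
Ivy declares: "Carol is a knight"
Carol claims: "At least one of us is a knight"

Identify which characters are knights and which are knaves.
Rose is a knave.
Ivy is a knight.
Carol is a knight.

Verification:
- Rose (knave) says "Ivy is a knave" - this is FALSE (a lie) because Ivy is a knight.
- Ivy (knight) says "Carol is a knight" - this is TRUE because Carol is a knight.
- Carol (knight) says "At least one of us is a knight" - this is TRUE because Ivy and Carol are knights.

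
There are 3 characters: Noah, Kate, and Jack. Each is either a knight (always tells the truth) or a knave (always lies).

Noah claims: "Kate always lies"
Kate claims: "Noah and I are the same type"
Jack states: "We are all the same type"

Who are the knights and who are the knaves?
Noah is a knight.
Kate is a knave.
Jack is a knave.

Verification:
- Noah (knight) says "Kate always lies" - this is TRUE because Kate is a knave.
- Kate (knave) says "Noah and I are the same type" - this is FALSE (a lie) because Kate is a knave and Noah is a knight.
- Jack (knave) says "We are all the same type" - this is FALSE (a lie) because Noah is a knight and Kate and Jack are knaves.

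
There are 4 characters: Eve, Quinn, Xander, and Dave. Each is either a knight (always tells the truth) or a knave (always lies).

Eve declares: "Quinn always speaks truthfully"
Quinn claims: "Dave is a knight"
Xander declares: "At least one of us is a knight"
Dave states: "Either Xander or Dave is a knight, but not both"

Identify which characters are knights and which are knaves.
Eve is a knave.
Quinn is a knave.
Xander is a knave.
Dave is a knave.

Verification:
- Eve (knave) says "Quinn always speaks truthfully" - this is FALSE (a lie) because Quinn is a knave.
- Quinn (knave) says "Dave is a knight" - this is FALSE (a lie) because Dave is a knave.
- Xander (knave) says "At least one of us is a knight" - this is FALSE (a lie) because no one is a knight.
- Dave (knave) says "Either Xander or Dave is a knight, but not both" - this is FALSE (a lie) because Xander is a knave and Dave is a knave.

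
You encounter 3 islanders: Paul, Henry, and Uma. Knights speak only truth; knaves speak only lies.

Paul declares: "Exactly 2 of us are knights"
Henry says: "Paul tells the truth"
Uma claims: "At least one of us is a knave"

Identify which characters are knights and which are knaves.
Paul is a knave.
Henry is a knave.
Uma is a knight.

Verification:
- Paul (knave) says "Exactly 2 of us are knights" - this is FALSE (a lie) because there are 1 knights.
- Henry (knave) says "Paul tells the truth" - this is FALSE (a lie) because Paul is a knave.
- Uma (knight) says "At least one of us is a knave" - this is TRUE because Paul and Henry are knaves.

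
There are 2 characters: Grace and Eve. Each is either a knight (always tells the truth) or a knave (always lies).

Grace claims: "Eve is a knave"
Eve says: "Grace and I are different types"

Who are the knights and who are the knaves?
Grace is a knave.
Eve is a knight.

Verification:
- Grace (knave) says "Eve is a knave" - this is FALSE (a lie) because Eve is a knight.
- Eve (knight) says "Grace and I are different types" - this is TRUE because Eve is a knight and Grace is a knave.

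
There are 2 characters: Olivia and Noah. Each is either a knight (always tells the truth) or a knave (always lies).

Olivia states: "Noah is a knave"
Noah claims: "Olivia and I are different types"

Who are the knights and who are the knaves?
Olivia is a knave.
Noah is a knight.

Verification:
- Olivia (knave) says "Noah is a knave" - this is FALSE (a lie) because Noah is a knight.
- Noah (knight) says "Olivia and I are different types" - this is TRUE because Noah is a knight and Olivia is a knave.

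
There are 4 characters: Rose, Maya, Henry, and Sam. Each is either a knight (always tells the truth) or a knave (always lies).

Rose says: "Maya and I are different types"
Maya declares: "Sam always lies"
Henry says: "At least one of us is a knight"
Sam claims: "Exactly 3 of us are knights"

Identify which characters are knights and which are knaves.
Rose is a knight.
Maya is a knave.
Henry is a knight.
Sam is a knight.

Verification:
- Rose (knight) says "Maya and I are different types" - this is TRUE because Rose is a knight and Maya is a knave.
- Maya (knave) says "Sam always lies" - this is FALSE (a lie) because Sam is a knight.
- Henry (knight) says "At least one of us is a knight" - this is TRUE because Rose, Henry, and Sam are knights.
- Sam (knight) says "Exactly 3 of us are knights" - this is TRUE because there are 3 knights.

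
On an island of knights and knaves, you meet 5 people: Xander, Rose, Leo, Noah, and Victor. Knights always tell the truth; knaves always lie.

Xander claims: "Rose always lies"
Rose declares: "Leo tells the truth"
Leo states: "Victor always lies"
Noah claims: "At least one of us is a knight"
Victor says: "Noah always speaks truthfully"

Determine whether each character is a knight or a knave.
Xander is a knight.
Rose is a knave.
Leo is a knave.
Noah is a knight.
Victor is a knight.

Verification:
- Xander (knight) says "Rose always lies" - this is TRUE because Rose is a knave.
- Rose (knave) says "Leo tells the truth" - this is FALSE (a lie) because Leo is a knave.
- Leo (knave) says "Victor always lies" - this is FALSE (a lie) because Victor is a knight.
- Noah (knight) says "At least one of us is a knight" - this is TRUE because Xander, Noah, and Victor are knights.
- Victor (knight) says "Noah always speaks truthfully" - this is TRUE because Noah is a knight.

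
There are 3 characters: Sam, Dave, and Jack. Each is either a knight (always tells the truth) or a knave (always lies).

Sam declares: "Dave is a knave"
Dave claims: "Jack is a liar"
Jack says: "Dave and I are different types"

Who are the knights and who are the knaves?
Sam is a knight.
Dave is a knave.
Jack is a knight.

Verification:
- Sam (knight) says "Dave is a knave" - this is TRUE because Dave is a knave.
- Dave (knave) says "Jack is a liar" - this is FALSE (a lie) because Jack is a knight.
- Jack (knight) says "Dave and I are different types" - this is TRUE because Jack is a knight and Dave is a knave.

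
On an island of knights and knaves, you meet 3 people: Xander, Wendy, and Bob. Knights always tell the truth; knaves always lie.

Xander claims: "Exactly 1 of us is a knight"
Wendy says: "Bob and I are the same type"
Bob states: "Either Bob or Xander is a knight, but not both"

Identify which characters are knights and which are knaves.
Xander is a knave.
Wendy is a knight.
Bob is a knight.

Verification:
- Xander (knave) says "Exactly 1 of us is a knight" - this is FALSE (a lie) because there are 2 knights.
- Wendy (knight) says "Bob and I are the same type" - this is TRUE because Wendy is a knight and Bob is a knight.
- Bob (knight) says "Either Bob or Xander is a knight, but not both" - this is TRUE because Bob is a knight and Xander is a knave.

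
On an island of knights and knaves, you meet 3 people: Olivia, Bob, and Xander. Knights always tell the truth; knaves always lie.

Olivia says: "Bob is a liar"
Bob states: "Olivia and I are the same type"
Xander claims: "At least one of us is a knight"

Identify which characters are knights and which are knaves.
Olivia is a knight.
Bob is a knave.
Xander is a knight.

Verification:
- Olivia (knight) says "Bob is a liar" - this is TRUE because Bob is a knave.
- Bob (knave) says "Olivia and I are the same type" - this is FALSE (a lie) because Bob is a knave and Olivia is a knight.
- Xander (knight) says "At least one of us is a knight" - this is TRUE because Olivia and Xander are knights.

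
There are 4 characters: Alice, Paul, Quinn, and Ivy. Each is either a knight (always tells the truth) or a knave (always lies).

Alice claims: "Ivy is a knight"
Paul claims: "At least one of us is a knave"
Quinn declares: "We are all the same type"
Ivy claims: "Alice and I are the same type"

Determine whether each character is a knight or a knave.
Alice is a knight.
Paul is a knight.
Quinn is a knave.
Ivy is a knight.

Verification:
- Alice (knight) says "Ivy is a knight" - this is TRUE because Ivy is a knight.
- Paul (knight) says "At least one of us is a knave" - this is TRUE because Quinn is a knave.
- Quinn (knave) says "We are all the same type" - this is FALSE (a lie) because Alice, Paul, and Ivy are knights and Quinn is a knave.
- Ivy (knight) says "Alice and I are the same type" - this is TRUE because Ivy is a knight and Alice is a knight.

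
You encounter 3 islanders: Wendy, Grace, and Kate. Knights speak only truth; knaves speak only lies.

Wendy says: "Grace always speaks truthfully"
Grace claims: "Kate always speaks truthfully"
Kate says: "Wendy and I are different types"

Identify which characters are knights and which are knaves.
Wendy is a knave.
Grace is a knave.
Kate is a knave.

Verification:
- Wendy (knave) says "Grace always speaks truthfully" - this is FALSE (a lie) because Grace is a knave.
- Grace (knave) says "Kate always speaks truthfully" - this is FALSE (a lie) because Kate is a knave.
- Kate (knave) says "Wendy and I are different types" - this is FALSE (a lie) because Kate is a knave and Wendy is a knave.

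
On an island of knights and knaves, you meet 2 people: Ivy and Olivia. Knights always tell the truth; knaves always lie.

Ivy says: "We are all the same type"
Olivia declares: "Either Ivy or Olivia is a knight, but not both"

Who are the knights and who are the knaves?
Ivy is a knave.
Olivia is a knight.

Verification:
- Ivy (knave) says "We are all the same type" - this is FALSE (a lie) because Olivia is a knight and Ivy is a knave.
- Olivia (knight) says "Either Ivy or Olivia is a knight, but not both" - this is TRUE because Ivy is a knave and Olivia is a knight.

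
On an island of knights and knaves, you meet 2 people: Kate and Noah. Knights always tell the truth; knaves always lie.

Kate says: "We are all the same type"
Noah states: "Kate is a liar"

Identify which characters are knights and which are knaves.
Kate is a knave.
Noah is a knight.

Verification:
- Kate (knave) says "We are all the same type" - this is FALSE (a lie) because Noah is a knight and Kate is a knave.
- Noah (knight) says "Kate is a liar" - this is TRUE because Kate is a knave.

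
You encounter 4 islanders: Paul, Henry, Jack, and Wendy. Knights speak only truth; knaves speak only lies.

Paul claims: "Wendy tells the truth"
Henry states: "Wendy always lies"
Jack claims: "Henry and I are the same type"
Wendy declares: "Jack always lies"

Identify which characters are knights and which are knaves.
Paul is a knave.
Henry is a knight.
Jack is a knight.
Wendy is a knave.

Verification:
- Paul (knave) says "Wendy tells the truth" - this is FALSE (a lie) because Wendy is a knave.
- Henry (knight) says "Wendy always lies" - this is TRUE because Wendy is a knave.
- Jack (knight) says "Henry and I are the same type" - this is TRUE because Jack is a knight and Henry is a knight.
- Wendy (knave) says "Jack always lies" - this is FALSE (a lie) because Jack is a knight.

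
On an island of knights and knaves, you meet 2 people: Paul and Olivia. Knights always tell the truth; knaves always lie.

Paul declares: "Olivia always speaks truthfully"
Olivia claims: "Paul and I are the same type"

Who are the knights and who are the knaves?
Paul is a knight.
Olivia is a knight.

Verification:
- Paul (knight) says "Olivia always speaks truthfully" - this is TRUE because Olivia is a knight.
- Olivia (knight) says "Paul and I are the same type" - this is TRUE because Olivia is a knight and Paul is a knight.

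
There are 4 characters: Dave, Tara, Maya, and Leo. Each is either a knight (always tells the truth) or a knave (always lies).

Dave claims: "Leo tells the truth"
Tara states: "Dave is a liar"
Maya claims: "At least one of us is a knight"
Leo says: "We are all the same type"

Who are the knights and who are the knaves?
Dave is a knave.
Tara is a knight.
Maya is a knight.
Leo is a knave.

Verification:
- Dave (knave) says "Leo tells the truth" - this is FALSE (a lie) because Leo is a knave.
- Tara (knight) says "Dave is a liar" - this is TRUE because Dave is a knave.
- Maya (knight) says "At least one of us is a knight" - this is TRUE because Tara and Maya are knights.
- Leo (knave) says "We are all the same type" - this is FALSE (a lie) because Tara and Maya are knights and Dave and Leo are knaves.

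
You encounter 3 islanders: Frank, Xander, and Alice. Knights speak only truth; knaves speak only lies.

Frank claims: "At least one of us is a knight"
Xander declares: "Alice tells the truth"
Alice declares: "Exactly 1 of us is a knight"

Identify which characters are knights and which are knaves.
Frank is a knave.
Xander is a knave.
Alice is a knave.

Verification:
- Frank (knave) says "At least one of us is a knight" - this is FALSE (a lie) because no one is a knight.
- Xander (knave) says "Alice tells the truth" - this is FALSE (a lie) because Alice is a knave.
- Alice (knave) says "Exactly 1 of us is a knight" - this is FALSE (a lie) because there are 0 knights.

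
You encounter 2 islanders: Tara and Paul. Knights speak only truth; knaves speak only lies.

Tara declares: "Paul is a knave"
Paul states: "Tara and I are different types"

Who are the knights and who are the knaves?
Tara is a knave.
Paul is a knight.

Verification:
- Tara (knave) says "Paul is a knave" - this is FALSE (a lie) because Paul is a knight.
- Paul (knight) says "Tara and I are different types" - this is TRUE because Paul is a knight and Tara is a knave.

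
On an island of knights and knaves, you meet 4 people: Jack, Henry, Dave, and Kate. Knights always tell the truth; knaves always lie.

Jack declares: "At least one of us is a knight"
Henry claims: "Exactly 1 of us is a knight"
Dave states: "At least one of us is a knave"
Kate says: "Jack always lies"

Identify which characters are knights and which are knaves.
Jack is a knight.
Henry is a knave.
Dave is a knight.
Kate is a knave.

Verification:
- Jack (knight) says "At least one of us is a knight" - this is TRUE because Jack and Dave are knights.
- Henry (knave) says "Exactly 1 of us is a knight" - this is FALSE (a lie) because there are 2 knights.
- Dave (knight) says "At least one of us is a knave" - this is TRUE because Henry and Kate are knaves.
- Kate (knave) says "Jack always lies" - this is FALSE (a lie) because Jack is a knight.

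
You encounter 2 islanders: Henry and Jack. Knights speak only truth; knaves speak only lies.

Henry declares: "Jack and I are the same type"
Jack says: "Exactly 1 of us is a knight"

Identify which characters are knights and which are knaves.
Henry is a knave.
Jack is a knight.

Verification:
- Henry (knave) says "Jack and I are the same type" - this is FALSE (a lie) because Henry is a knave and Jack is a knight.
- Jack (knight) says "Exactly 1 of us is a knight" - this is TRUE because there are 1 knights.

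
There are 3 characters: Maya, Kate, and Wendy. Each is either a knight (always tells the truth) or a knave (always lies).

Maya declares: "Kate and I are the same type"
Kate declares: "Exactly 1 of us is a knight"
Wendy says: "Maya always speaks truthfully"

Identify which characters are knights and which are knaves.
Maya is a knave.
Kate is a knight.
Wendy is a knave.

Verification:
- Maya (knave) says "Kate and I are the same type" - this is FALSE (a lie) because Maya is a knave and Kate is a knight.
- Kate (knight) says "Exactly 1 of us is a knight" - this is TRUE because there are 1 knights.
- Wendy (knave) says "Maya always speaks truthfully" - this is FALSE (a lie) because Maya is a knave.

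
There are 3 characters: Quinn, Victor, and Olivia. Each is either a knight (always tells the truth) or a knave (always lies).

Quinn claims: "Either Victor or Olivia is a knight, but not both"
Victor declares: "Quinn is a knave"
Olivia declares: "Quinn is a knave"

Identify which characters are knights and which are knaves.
Quinn is a knave.
Victor is a knight.
Olivia is a knight.

Verification:
- Quinn (knave) says "Either Victor or Olivia is a knight, but not both" - this is FALSE (a lie) because Victor is a knight and Olivia is a knight.
- Victor (knight) says "Quinn is a knave" - this is TRUE because Quinn is a knave.
- Olivia (knight) says "Quinn is a knave" - this is TRUE because Quinn is a knave.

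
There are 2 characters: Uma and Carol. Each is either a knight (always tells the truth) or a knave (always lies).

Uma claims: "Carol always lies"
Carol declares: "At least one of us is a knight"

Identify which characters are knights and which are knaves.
Uma is a knave.
Carol is a knight.

Verification:
- Uma (knave) says "Carol always lies" - this is FALSE (a lie) because Carol is a knight.
- Carol (knight) says "At least one of us is a knight" - this is TRUE because Carol is a knight.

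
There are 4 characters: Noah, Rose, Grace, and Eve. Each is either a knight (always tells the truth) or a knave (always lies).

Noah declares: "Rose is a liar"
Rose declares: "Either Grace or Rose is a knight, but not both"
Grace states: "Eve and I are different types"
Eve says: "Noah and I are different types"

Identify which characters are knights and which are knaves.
Noah is a knave.
Rose is a knight.
Grace is a knave.
Eve is a knave.

Verification:
- Noah (knave) says "Rose is a liar" - this is FALSE (a lie) because Rose is a knight.
- Rose (knight) says "Either Grace or Rose is a knight, but not both" - this is TRUE because Grace is a knave and Rose is a knight.
- Grace (knave) says "Eve and I are different types" - this is FALSE (a lie) because Grace is a knave and Eve is a knave.
- Eve (knave) says "Noah and I are different types" - this is FALSE (a lie) because Eve is a knave and Noah is a knave.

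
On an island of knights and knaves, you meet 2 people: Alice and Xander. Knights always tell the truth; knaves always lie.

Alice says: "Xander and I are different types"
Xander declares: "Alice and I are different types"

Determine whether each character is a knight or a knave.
Alice is a knave.
Xander is a knave.

Verification:
- Alice (knave) says "Xander and I are different types" - this is FALSE (a lie) because Alice is a knave and Xander is a knave.
- Xander (knave) says "Alice and I are different types" - this is FALSE (a lie) because Xander is a knave and Alice is a knave.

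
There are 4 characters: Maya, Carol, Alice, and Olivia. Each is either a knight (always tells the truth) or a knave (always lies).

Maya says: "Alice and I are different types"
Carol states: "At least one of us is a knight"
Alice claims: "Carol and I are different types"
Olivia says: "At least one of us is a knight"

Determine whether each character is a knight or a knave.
Maya is a knave.
Carol is a knave.
Alice is a knave.
Olivia is a knave.

Verification:
- Maya (knave) says "Alice and I are different types" - this is FALSE (a lie) because Maya is a knave and Alice is a knave.
- Carol (knave) says "At least one of us is a knight" - this is FALSE (a lie) because no one is a knight.
- Alice (knave) says "Carol and I are different types" - this is FALSE (a lie) because Alice is a knave and Carol is a knave.
- Olivia (knave) says "At least one of us is a knight" - this is FALSE (a lie) because no one is a knight.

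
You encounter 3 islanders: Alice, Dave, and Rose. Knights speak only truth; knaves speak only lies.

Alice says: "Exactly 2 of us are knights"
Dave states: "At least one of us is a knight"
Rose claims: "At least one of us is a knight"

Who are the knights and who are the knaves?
Alice is a knave.
Dave is a knave.
Rose is a knave.

Verification:
- Alice (knave) says "Exactly 2 of us are knights" - this is FALSE (a lie) because there are 0 knights.
- Dave (knave) says "At least one of us is a knight" - this is FALSE (a lie) because no one is a knight.
- Rose (knave) says "At least one of us is a knight" - this is FALSE (a lie) because no one is a knight.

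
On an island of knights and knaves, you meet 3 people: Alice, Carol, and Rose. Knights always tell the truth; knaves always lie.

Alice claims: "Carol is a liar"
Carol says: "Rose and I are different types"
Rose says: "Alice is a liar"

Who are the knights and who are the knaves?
Alice is a knight.
Carol is a knave.
Rose is a knave.

Verification:
- Alice (knight) says "Carol is a liar" - this is TRUE because Carol is a knave.
- Carol (knave) says "Rose and I are different types" - this is FALSE (a lie) because Carol is a knave and Rose is a knave.
- Rose (knave) says "Alice is a liar" - this is FALSE (a lie) because Alice is a knight.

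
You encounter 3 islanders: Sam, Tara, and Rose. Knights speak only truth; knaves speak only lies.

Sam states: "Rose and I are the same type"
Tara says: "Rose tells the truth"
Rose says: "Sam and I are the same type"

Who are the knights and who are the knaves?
Sam is a knight.
Tara is a knight.
Rose is a knight.

Verification:
- Sam (knight) says "Rose and I are the same type" - this is TRUE because Sam is a knight and Rose is a knight.
- Tara (knight) says "Rose tells the truth" - this is TRUE because Rose is a knight.
- Rose (knight) says "Sam and I are the same type" - this is TRUE because Rose is a knight and Sam is a knight.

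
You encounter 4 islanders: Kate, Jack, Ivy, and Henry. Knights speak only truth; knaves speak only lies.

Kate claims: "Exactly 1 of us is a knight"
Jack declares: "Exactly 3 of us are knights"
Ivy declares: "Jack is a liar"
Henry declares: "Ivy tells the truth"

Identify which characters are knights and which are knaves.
Kate is a knave.
Jack is a knave.
Ivy is a knight.
Henry is a knight.

Verification:
- Kate (knave) says "Exactly 1 of us is a knight" - this is FALSE (a lie) because there are 2 knights.
- Jack (knave) says "Exactly 3 of us are knights" - this is FALSE (a lie) because there are 2 knights.
- Ivy (knight) says "Jack is a liar" - this is TRUE because Jack is a knave.
- Henry (knight) says "Ivy tells the truth" - this is TRUE because Ivy is a knight.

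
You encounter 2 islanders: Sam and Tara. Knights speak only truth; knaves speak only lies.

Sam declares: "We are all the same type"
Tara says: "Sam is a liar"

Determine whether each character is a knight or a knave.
Sam is a knave.
Tara is a knight.

Verification:
- Sam (knave) says "We are all the same type" - this is FALSE (a lie) because Tara is a knight and Sam is a knave.
- Tara (knight) says "Sam is a liar" - this is TRUE because Sam is a knave.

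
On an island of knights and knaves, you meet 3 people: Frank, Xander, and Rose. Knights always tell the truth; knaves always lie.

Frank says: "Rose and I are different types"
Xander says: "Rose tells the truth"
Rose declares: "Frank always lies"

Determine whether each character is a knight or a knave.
Frank is a knight.
Xander is a knave.
Rose is a knave.

Verification:
- Frank (knight) says "Rose and I are different types" - this is TRUE because Frank is a knight and Rose is a knave.
- Xander (knave) says "Rose tells the truth" - this is FALSE (a lie) because Rose is a knave.
- Rose (knave) says "Frank always lies" - this is FALSE (a lie) because Frank is a knight.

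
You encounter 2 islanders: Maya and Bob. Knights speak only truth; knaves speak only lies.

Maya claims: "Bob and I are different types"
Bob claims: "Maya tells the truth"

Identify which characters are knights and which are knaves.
Maya is a knave.
Bob is a knave.

Verification:
- Maya (knave) says "Bob and I are different types" - this is FALSE (a lie) because Maya is a knave and Bob is a knave.
- Bob (knave) says "Maya tells the truth" - this is FALSE (a lie) because Maya is a knave.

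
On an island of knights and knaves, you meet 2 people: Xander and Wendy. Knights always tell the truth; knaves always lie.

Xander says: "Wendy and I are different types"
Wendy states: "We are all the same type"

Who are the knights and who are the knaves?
Xander is a knight.
Wendy is a knave.

Verification:
- Xander (knight) says "Wendy and I are different types" - this is TRUE because Xander is a knight and Wendy is a knave.
- Wendy (knave) says "We are all the same type" - this is FALSE (a lie) because Xander is a knight and Wendy is a knave.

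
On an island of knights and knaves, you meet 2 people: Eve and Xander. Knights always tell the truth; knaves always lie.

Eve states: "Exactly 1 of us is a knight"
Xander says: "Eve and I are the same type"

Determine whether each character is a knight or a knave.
Eve is a knight.
Xander is a knave.

Verification:
- Eve (knight) says "Exactly 1 of us is a knight" - this is TRUE because there are 1 knights.
- Xander (knave) says "Eve and I are the same type" - this is FALSE (a lie) because Xander is a knave and Eve is a knight.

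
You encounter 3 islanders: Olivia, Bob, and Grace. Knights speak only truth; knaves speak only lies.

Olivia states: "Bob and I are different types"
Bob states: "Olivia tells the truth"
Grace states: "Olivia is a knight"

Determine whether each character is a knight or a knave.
Olivia is a knave.
Bob is a knave.
Grace is a knave.

Verification:
- Olivia (knave) says "Bob and I are different types" - this is FALSE (a lie) because Olivia is a knave and Bob is a knave.
- Bob (knave) says "Olivia tells the truth" - this is FALSE (a lie) because Olivia is a knave.
- Grace (knave) says "Olivia is a knight" - this is FALSE (a lie) because Olivia is a knave.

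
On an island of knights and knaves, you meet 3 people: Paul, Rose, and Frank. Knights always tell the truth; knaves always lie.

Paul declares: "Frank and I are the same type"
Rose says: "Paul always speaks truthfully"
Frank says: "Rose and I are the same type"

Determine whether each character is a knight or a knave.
Paul is a knight.
Rose is a knight.
Frank is a knight.

Verification:
- Paul (knight) says "Frank and I are the same type" - this is TRUE because Paul is a knight and Frank is a knight.
- Rose (knight) says "Paul always speaks truthfully" - this is TRUE because Paul is a knight.
- Frank (knight) says "Rose and I are the same type" - this is TRUE because Frank is a knight and Rose is a knight.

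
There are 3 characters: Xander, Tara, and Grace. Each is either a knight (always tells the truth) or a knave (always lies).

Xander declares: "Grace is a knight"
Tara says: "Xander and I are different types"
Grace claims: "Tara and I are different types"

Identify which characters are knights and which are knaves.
Xander is a knave.
Tara is a knave.
Grace is a knave.

Verification:
- Xander (knave) says "Grace is a knight" - this is FALSE (a lie) because Grace is a knave.
- Tara (knave) says "Xander and I are different types" - this is FALSE (a lie) because Tara is a knave and Xander is a knave.
- Grace (knave) says "Tara and I are different types" - this is FALSE (a lie) because Grace is a knave and Tara is a knave.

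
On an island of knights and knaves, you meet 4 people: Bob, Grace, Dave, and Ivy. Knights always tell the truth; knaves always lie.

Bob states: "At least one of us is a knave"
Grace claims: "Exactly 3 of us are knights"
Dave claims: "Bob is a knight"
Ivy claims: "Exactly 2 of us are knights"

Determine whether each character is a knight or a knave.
Bob is a knight.
Grace is a knight.
Dave is a knight.
Ivy is a knave.

Verification:
- Bob (knight) says "At least one of us is a knave" - this is TRUE because Ivy is a knave.
- Grace (knight) says "Exactly 3 of us are knights" - this is TRUE because there are 3 knights.
- Dave (knight) says "Bob is a knight" - this is TRUE because Bob is a knight.
- Ivy (knave) says "Exactly 2 of us are knights" - this is FALSE (a lie) because there are 3 knights.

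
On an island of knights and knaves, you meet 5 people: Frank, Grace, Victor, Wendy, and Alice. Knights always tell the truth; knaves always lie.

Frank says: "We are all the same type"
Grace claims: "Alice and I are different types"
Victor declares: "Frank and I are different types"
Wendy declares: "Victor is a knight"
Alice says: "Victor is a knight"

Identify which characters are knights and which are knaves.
Frank is a knave.
Grace is a knight.
Victor is a knave.
Wendy is a knave.
Alice is a knave.

Verification:
- Frank (knave) says "We are all the same type" - this is FALSE (a lie) because Grace is a knight and Frank, Victor, Wendy, and Alice are knaves.
- Grace (knight) says "Alice and I are different types" - this is TRUE because Grace is a knight and Alice is a knave.
- Victor (knave) says "Frank and I are different types" - this is FALSE (a lie) because Victor is a knave and Frank is a knave.
- Wendy (knave) says "Victor is a knight" - this is FALSE (a lie) because Victor is a knave.
- Alice (knave) says "Victor is a knight" - this is FALSE (a lie) because Victor is a knave.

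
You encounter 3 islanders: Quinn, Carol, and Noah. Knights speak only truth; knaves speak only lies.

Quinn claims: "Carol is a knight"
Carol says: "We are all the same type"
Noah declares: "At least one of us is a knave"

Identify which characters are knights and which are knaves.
Quinn is a knave.
Carol is a knave.
Noah is a knight.

Verification:
- Quinn (knave) says "Carol is a knight" - this is FALSE (a lie) because Carol is a knave.
- Carol (knave) says "We are all the same type" - this is FALSE (a lie) because Noah is a knight and Quinn and Carol are knaves.
- Noah (knight) says "At least one of us is a knave" - this is TRUE because Quinn and Carol are knaves.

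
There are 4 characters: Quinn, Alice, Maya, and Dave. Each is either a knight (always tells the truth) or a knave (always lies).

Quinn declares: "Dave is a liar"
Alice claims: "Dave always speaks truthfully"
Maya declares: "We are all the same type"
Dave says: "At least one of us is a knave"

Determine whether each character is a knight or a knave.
Quinn is a knave.
Alice is a knight.
Maya is a knave.
Dave is a knight.

Verification:
- Quinn (knave) says "Dave is a liar" - this is FALSE (a lie) because Dave is a knight.
- Alice (knight) says "Dave always speaks truthfully" - this is TRUE because Dave is a knight.
- Maya (knave) says "We are all the same type" - this is FALSE (a lie) because Alice and Dave are knights and Quinn and Maya are knaves.
- Dave (knight) says "At least one of us is a knave" - this is TRUE because Quinn and Maya are knaves.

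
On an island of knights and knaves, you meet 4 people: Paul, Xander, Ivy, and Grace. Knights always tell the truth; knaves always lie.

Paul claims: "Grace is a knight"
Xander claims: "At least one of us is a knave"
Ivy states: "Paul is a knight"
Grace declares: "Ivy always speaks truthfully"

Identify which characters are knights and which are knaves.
Paul is a knave.
Xander is a knight.
Ivy is a knave.
Grace is a knave.

Verification:
- Paul (knave) says "Grace is a knight" - this is FALSE (a lie) because Grace is a knave.
- Xander (knight) says "At least one of us is a knave" - this is TRUE because Paul, Ivy, and Grace are knaves.
- Ivy (knave) says "Paul is a knight" - this is FALSE (a lie) because Paul is a knave.
- Grace (knave) says "Ivy always speaks truthfully" - this is FALSE (a lie) because Ivy is a knave.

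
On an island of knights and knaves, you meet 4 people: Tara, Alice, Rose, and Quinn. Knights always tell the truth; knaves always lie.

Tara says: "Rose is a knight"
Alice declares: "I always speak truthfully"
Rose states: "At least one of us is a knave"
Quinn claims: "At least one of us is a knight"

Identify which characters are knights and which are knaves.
Tara is a knight.
Alice is a knave.
Rose is a knight.
Quinn is a knight.

Verification:
- Tara (knight) says "Rose is a knight" - this is TRUE because Rose is a knight.
- Alice (knave) says "I always speak truthfully" - this is FALSE (a lie) because Alice is a knave.
- Rose (knight) says "At least one of us is a knave" - this is TRUE because Alice is a knave.
- Quinn (knight) says "At least one of us is a knight" - this is TRUE because Tara, Rose, and Quinn are knights.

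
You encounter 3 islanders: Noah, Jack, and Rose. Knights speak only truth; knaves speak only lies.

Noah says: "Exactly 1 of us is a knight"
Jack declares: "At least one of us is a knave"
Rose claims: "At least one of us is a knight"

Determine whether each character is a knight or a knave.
Noah is a knave.
Jack is a knight.
Rose is a knight.

Verification:
- Noah (knave) says "Exactly 1 of us is a knight" - this is FALSE (a lie) because there are 2 knights.
- Jack (knight) says "At least one of us is a knave" - this is TRUE because Noah is a knave.
- Rose (knight) says "At least one of us is a knight" - this is TRUE because Jack and Rose are knights.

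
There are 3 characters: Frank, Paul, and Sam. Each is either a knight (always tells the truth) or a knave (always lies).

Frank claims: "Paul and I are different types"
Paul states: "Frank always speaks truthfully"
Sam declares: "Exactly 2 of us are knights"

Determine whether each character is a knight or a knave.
Frank is a knave.
Paul is a knave.
Sam is a knave.

Verification:
- Frank (knave) says "Paul and I are different types" - this is FALSE (a lie) because Frank is a knave and Paul is a knave.
- Paul (knave) says "Frank always speaks truthfully" - this is FALSE (a lie) because Frank is a knave.
- Sam (knave) says "Exactly 2 of us are knights" - this is FALSE (a lie) because there are 0 knights.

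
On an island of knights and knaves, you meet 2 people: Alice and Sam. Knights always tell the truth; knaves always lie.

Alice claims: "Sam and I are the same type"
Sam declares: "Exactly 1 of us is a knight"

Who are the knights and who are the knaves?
Alice is a knave.
Sam is a knight.

Verification:
- Alice (knave) says "Sam and I are the same type" - this is FALSE (a lie) because Alice is a knave and Sam is a knight.
- Sam (knight) says "Exactly 1 of us is a knight" - this is TRUE because there are 1 knights.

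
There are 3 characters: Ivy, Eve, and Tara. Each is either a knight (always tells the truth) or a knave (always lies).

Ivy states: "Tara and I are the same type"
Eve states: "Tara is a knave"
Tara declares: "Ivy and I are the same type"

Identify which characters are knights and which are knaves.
Ivy is a knight.
Eve is a knave.
Tara is a knight.

Verification:
- Ivy (knight) says "Tara and I are the same type" - this is TRUE because Ivy is a knight and Tara is a knight.
- Eve (knave) says "Tara is a knave" - this is FALSE (a lie) because Tara is a knight.
- Tara (knight) says "Ivy and I are the same type" - this is TRUE because Tara is a knight and Ivy is a knight.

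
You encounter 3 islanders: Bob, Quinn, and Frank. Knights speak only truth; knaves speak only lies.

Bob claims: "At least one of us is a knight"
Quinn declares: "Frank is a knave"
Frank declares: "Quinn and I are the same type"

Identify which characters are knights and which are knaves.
Bob is a knight.
Quinn is a knight.
Frank is a knave.

Verification:
- Bob (knight) says "At least one of us is a knight" - this is TRUE because Bob and Quinn are knights.
- Quinn (knight) says "Frank is a knave" - this is TRUE because Frank is a knave.
- Frank (knave) says "Quinn and I are the same type" - this is FALSE (a lie) because Frank is a knave and Quinn is a knight.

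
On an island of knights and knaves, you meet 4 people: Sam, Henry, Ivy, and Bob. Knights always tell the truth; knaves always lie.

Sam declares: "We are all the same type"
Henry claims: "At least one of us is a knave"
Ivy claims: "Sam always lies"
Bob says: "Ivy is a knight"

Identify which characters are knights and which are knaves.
Sam is a knave.
Henry is a knight.
Ivy is a knight.
Bob is a knight.

Verification:
- Sam (knave) says "We are all the same type" - this is FALSE (a lie) because Henry, Ivy, and Bob are knights and Sam is a knave.
- Henry (knight) says "At least one of us is a knave" - this is TRUE because Sam is a knave.
- Ivy (knight) says "Sam always lies" - this is TRUE because Sam is a knave.
- Bob (knight) says "Ivy is a knight" - this is TRUE because Ivy is a knight.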